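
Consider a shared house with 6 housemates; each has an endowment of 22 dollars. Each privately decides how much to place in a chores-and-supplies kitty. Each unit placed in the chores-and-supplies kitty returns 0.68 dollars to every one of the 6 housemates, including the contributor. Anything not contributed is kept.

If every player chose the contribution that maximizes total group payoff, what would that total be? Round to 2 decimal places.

Each contributed unit returns 4.080 to the group as a whole (0.68 to each of 6 players), which exceeds 1, so the social optimum is full contribution: group total = 4.080 × 132 = 538.56.

538.56 dollars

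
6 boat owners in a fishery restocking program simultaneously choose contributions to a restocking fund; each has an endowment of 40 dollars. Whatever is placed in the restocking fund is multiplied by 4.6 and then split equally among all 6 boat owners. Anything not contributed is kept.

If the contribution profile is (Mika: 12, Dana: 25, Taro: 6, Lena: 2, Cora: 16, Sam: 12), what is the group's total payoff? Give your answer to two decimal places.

Total contributed: 12 + 25 + 6 + 2 + 16 + 12 = 73; total kept: 6 × 40 − 73 = 167.
The restocking fund pays out 4.6 × 73 = 335.80 in aggregate.
Group total = 167 + 335.80 = 502.80.

502.80 dollars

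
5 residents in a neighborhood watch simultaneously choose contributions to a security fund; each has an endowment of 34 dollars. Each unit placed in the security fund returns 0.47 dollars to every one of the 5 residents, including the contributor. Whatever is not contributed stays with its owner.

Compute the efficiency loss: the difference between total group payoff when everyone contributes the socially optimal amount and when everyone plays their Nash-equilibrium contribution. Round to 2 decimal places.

The private return per contributed unit is 0.47 < 1, so contributing 0 is dominant for every player. At the Nash equilibrium everyone keeps their 34, and the group total is 5 × 34 = 170.
Each contributed unit returns 2.350 to the group as a whole (0.47 to each of 5 players), which exceeds 1, so the social optimum is full contribution: group total = 2.350 × 170 = 399.50.
Efficiency loss = 399.50 − 170 = 229.50.

229.50 dollars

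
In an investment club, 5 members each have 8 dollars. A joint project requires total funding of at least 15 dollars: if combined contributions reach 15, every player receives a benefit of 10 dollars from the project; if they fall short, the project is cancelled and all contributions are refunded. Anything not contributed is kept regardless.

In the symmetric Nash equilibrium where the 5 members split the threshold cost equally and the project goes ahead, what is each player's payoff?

15 dollars

Equal share of the threshold: 15/5 = 3.
At this profile no one gains by cutting their contribution: any cut drops the total below 15, the project is cancelled, contributions are refunded, and the deviator ends with 8, which is less than 8 − 3 + 10 = 15. Contributing more than 3 just wastes the excess. So contributing exactly 3 is a best response.
Each player's payoff: 8 − 3 + 10 = 15.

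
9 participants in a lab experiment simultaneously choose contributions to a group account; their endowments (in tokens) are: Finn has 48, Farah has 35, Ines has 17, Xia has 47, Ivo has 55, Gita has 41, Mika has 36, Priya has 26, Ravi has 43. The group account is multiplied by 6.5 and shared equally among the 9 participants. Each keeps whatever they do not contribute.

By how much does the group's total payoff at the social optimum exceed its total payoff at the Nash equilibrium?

The private return per contributed unit is 6.5/9 = 0.7222 < 1 for every player regardless of endowment, so the Nash equilibrium is zero contribution and the group total is Σ E_j = 48 + 35 + 17 + 47 + 55 + 41 + 36 + 26 + 43 = 348.
Each contributed unit returns 6.500 to the group, so the social optimum is full contribution by everyone: group total = 6.500 × 348 = 2262.00.
Efficiency loss = (6.500 − 1) × 348 = 1914.00.

1914.00 tokens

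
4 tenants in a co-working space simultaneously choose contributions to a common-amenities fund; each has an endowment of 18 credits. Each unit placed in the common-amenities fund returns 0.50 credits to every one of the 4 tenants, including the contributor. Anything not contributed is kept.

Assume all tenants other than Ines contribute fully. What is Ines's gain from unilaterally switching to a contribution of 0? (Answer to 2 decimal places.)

Switching from a contribution of 18 to 0 lets Ines keep an extra 18 credits, but lowers the common-amenities fund by 18, which costs Ines their own share of that drop: 0.50 × 18 = 9.00.
Net gain = 18 − 9.00 = 9.00. The private return per contributed unit (0.50) is below 1, so free-riding is indeed the best response regardless of what the others do.

9.00 credits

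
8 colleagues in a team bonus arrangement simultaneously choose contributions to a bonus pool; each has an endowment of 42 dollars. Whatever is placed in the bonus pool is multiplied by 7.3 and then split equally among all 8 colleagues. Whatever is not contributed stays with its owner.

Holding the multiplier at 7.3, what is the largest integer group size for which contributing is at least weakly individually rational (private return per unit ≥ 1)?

7

Private return per unit is 7.3/(group size), which is ≥ 1 whenever the group size is ≤ 7.3.
The largest such integer is 7.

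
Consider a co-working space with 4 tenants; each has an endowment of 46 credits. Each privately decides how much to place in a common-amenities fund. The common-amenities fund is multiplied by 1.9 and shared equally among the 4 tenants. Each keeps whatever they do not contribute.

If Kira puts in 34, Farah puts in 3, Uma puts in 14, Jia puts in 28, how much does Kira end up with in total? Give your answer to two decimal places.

49.53 credits

Total contributed: 34 + 3 + 14 + 28 = 79.
Each receives 1.9 × 79 / 4 = 37.53 from the common-amenities fund.
Kira keeps 46 − 34 = 12, so Kira's payoff is 12 + 37.53 = 49.53.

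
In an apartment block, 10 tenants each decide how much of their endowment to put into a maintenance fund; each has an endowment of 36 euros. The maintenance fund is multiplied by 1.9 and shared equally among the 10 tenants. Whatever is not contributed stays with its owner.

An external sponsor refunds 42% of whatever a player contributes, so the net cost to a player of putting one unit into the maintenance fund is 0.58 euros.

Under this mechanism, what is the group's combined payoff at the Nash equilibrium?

360.00 euros

With the mechanism, a contributed unit returns (1.9/10) / 0.58 = 0.3276 per unit of net cost — still below 1 — so contributing 0 remains dominant for every player.
At the Nash equilibrium no one contributes; group total payoff = 10 × 36 = 360.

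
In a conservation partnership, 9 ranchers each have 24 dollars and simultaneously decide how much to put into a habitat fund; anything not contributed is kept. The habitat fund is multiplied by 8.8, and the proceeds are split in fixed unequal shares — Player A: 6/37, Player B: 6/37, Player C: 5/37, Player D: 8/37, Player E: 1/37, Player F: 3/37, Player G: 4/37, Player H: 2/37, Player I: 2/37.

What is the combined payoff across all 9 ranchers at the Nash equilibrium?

964.80 dollars

For player j, contributing a unit is worthwhile iff 8.8 × (j's share) ≥ 1, i.e. iff j's share is at least 0.1136.
Player A, Player B, Player C and Player D are above the threshold, contributing 24 each; the remaining 5 contribute 0. Total contributed: 96.
The habitat fund pays out 8.8 × 96 = 844.80 in total (split across the unequal shares, but the aggregate is all that matters for the group sum).
The 5 free-riders keep 24 each, adding 120. Group total = 120 + 844.80 = 964.80.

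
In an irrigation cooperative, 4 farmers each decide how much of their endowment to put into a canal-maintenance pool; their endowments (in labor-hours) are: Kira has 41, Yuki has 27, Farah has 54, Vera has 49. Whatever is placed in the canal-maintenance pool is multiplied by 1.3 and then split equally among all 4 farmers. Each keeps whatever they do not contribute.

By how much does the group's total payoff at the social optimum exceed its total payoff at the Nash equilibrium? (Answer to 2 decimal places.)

The private return per contributed unit is 1.3/4 = 0.3250 < 1 for every player regardless of endowment, so the Nash equilibrium is zero contribution and the group total is Σ E_j = 41 + 27 + 54 + 49 = 171.
Each contributed unit returns 1.300 to the group, so the social optimum is full contribution by everyone: group total = 1.300 × 171 = 222.30.
Efficiency loss = (1.300 − 1) × 171 = 51.30.

51.30 labor-hours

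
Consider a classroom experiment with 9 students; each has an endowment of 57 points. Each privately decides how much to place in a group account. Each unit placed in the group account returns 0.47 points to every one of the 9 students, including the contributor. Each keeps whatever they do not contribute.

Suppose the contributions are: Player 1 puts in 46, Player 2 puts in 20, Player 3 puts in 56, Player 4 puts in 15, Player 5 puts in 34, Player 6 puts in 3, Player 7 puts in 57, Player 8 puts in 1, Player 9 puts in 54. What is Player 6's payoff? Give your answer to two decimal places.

188.42 points

Total contributed: 46 + 20 + 56 + 15 + 34 + 3 + 57 + 1 + 54 = 286.
Each receives 0.47 × 286 = 134.42 from the group account.
Player 6 keeps 57 − 3 = 54, so Player 6's payoff is 54 + 134.42 = 188.42.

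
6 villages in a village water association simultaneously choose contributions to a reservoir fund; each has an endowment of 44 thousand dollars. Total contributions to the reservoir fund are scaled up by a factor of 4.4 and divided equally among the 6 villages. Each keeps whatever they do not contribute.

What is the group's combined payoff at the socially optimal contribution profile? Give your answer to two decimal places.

Each contributed unit returns 4.400 to the group as a whole (0.7333 to each of 6 players), which exceeds 1, so the social optimum is full contribution: group total = 4.400 × 264 = 1161.60.

1161.60 thousand dollars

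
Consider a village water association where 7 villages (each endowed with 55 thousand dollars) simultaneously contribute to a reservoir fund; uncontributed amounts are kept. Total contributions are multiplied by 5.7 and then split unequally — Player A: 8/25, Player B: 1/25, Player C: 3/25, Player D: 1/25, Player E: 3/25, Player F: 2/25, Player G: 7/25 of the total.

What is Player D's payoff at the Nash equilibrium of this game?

80.08 thousand dollars

A player with share s gets back 5.7·s per unit contributed, so full contribution is dominant for anyone with s > 1/5.7 = 0.1754 and zero contribution is dominant for anyone below.
Player A and Player G clear that bar, contributing 55 each; the remaining 5 contribute 0. Total contributed: 110.
Player D keeps 55 and receives 5.7 × 110 × 1/25 = 25.08 from the reservoir fund, for a payoff of 80.08.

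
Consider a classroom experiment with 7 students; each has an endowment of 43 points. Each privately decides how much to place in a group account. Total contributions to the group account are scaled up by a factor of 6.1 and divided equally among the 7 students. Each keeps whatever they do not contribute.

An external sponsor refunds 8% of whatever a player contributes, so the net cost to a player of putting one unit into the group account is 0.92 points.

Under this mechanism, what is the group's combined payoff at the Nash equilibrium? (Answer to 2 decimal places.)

301.00 points

With the mechanism, a contributed unit returns (6.1/7) / 0.92 = 0.9472 per unit of net cost — still below 1 — so contributing 0 remains dominant for every player.
At the Nash equilibrium no one contributes; group total payoff = 7 × 43 = 301.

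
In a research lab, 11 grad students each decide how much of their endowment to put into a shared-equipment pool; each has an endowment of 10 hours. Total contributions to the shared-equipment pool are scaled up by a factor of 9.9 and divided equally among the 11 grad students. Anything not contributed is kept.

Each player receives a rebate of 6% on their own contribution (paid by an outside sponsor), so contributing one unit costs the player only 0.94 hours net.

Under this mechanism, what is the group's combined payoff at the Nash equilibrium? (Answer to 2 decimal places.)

110.00 hours

Even with the mechanism, each unit contributed returns only (9.9/11) / 0.94 = 0.9574 per unit of net cost, so contributing nothing is still dominant.
At the Nash equilibrium no one contributes; group total payoff = 11 × 10 = 110.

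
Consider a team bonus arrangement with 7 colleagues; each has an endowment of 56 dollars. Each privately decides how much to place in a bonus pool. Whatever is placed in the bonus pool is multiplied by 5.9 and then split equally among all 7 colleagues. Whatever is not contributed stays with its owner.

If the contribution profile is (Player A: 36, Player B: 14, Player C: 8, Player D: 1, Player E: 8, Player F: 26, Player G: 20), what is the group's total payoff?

Total contributed: 36 + 14 + 8 + 1 + 8 + 26 + 20 = 113; total kept: 7 × 56 − 113 = 279.
The bonus pool pays out 5.9 × 113 = 666.70 in aggregate.
Group total = 279 + 666.70 = 945.70.

945.70 dollars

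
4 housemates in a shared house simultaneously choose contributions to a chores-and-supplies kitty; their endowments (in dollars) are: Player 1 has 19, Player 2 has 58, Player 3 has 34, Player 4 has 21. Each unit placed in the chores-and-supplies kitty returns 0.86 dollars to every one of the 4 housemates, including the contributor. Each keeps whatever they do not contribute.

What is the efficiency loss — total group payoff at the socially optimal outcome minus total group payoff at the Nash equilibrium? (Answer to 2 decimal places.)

322.08 dollars

The private return per contributed unit is 0.86 < 1 for everyone, so the Nash equilibrium is zero contribution and the group total is Σ E_j = 19 + 58 + 34 + 21 = 132.
Each contributed unit returns 3.440 to the group, so the social optimum is full contribution by everyone: group total = 3.440 × 132 = 454.08.
Efficiency loss = (3.440 − 1) × 132 = 322.08.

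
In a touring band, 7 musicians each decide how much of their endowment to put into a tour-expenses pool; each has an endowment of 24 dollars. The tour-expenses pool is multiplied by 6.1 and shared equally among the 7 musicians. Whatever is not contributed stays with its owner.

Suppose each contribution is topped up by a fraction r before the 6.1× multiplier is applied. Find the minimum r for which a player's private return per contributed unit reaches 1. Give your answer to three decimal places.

With matching at rate r, one contributed unit becomes (1 + r) in the tour-expenses pool and returns 6.1 × (1 + r) / 7 to the contributor.
Setting this equal to 1: 1 + r = 7/6.1 = 1.1475.
So the minimum matching rate is r = 1.1475 − 1 = 0.148.

0.148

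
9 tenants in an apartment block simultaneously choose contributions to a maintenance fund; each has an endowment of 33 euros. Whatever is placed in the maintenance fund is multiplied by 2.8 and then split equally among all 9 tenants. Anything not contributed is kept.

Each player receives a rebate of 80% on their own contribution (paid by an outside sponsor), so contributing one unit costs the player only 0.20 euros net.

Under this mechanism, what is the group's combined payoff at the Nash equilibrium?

The effective private return per unit is now (2.8/9) / 0.20 = 1.5556 > 1, so every player's dominant strategy flips to full contribution.
At the Nash equilibrium everyone contributes 33. Group total payoff = 9 × (33 × 0.80 + 2.8 × 33) = 1069.20.

1069.20 euros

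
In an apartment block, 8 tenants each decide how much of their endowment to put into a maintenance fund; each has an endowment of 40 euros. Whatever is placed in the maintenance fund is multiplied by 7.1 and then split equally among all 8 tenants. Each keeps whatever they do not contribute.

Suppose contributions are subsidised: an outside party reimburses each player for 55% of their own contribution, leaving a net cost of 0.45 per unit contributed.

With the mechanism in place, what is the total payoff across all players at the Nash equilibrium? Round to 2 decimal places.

2448.00 euros

Under the mechanism each unit contributed yields (7.1/8) / 0.45 = 1.9722 back to its contributor per unit of net cost, which exceeds 1, making full contribution the dominant choice for everyone.
So the Nash equilibrium is full contribution by all 8; the group earns 8 × (40 × 0.55 + 7.1 × 40) = 2448.00.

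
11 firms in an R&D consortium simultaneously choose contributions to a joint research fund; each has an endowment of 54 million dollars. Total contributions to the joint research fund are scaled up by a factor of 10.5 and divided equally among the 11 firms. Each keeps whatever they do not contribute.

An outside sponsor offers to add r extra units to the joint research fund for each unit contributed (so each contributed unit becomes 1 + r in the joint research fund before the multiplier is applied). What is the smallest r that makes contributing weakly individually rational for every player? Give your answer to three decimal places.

0.048

With matching at rate r, one contributed unit becomes (1 + r) in the joint research fund and returns 10.5 × (1 + r) / 11 to the contributor.
Setting this equal to 1: 1 + r = 11/10.5 = 1.0476.
So the minimum matching rate is r = 1.0476 − 1 = 0.048.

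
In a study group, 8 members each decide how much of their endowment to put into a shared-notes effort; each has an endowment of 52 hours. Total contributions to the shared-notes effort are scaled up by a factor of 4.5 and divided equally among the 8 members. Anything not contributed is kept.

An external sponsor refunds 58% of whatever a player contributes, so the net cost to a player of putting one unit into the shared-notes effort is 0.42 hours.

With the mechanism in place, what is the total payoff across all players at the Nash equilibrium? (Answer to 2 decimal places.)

2113.28 hours

With the mechanism, a contributed unit returns (4.5/8) / 0.42 = 1.3393 per unit of net cost to the contributor — now above 1 — so contributing fully is weakly dominant for every player.
So the Nash equilibrium is full contribution by all 8; the group earns 8 × (52 × 0.58 + 4.5 × 52) = 2113.28.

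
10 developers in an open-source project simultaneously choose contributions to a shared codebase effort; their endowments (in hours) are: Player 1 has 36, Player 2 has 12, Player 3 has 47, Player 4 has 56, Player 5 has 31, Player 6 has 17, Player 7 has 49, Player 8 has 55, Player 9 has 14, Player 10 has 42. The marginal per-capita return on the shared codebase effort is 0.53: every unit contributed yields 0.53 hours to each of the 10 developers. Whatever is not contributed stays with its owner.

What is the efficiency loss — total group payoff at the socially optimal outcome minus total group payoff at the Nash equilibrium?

1543.70 hours

The private return per contributed unit is 0.53 < 1 for everyone, so the Nash equilibrium is zero contribution and the group total is Σ E_j = 36 + 12 + 47 + 56 + 31 + 17 + 49 + 55 + 14 + 42 = 359.
Each contributed unit returns 5.300 to the group, so the social optimum is full contribution by everyone: group total = 5.300 × 359 = 1902.70.
Efficiency loss = (5.300 − 1) × 359 = 1543.70.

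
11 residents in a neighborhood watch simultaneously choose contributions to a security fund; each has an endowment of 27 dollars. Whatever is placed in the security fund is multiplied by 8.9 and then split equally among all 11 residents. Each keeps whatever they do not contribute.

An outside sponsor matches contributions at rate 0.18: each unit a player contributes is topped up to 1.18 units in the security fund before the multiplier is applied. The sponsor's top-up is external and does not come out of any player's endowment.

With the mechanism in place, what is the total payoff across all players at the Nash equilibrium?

297.00 dollars

Even with the mechanism, each unit contributed returns only 8.9 × 1.18 / 11 = 0.9547 per unit of net cost, so contributing nothing is still dominant.
At the Nash equilibrium no one contributes; group total payoff = 11 × 27 = 297.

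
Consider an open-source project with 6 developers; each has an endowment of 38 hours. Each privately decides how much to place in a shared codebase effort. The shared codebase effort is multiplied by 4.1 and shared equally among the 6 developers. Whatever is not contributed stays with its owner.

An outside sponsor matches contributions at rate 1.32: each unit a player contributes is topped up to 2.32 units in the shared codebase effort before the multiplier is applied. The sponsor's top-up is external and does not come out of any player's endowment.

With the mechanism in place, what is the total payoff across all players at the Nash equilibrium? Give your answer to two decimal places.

With the mechanism, a contributed unit returns 4.1 × 2.32 / 6 = 1.5853 per unit of net cost to the contributor — now above 1 — so contributing fully is weakly dominant for every player.
So the Nash equilibrium is full contribution by all 6; the group earns 4.1 × 2.32 × 228 = 2168.74.

2168.74 hours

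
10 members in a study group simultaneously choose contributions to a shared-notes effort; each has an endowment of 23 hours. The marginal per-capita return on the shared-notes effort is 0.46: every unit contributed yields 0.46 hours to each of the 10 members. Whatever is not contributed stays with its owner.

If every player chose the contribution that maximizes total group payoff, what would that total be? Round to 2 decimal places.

Each contributed unit returns 4.600 to the group as a whole (0.46 to each of 10 players), which exceeds 1, so the social optimum is full contribution: group total = 4.600 × 230 = 1058.00.

1058.00 hours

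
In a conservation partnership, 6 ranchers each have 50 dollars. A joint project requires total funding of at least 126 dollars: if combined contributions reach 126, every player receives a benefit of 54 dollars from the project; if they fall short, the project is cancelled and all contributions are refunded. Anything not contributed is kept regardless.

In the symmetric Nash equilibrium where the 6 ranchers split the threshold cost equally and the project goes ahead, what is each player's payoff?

83 dollars

Equal share of the threshold: 126/6 = 21.
At this profile no one gains by cutting their contribution: any cut drops the total below 126, the project is cancelled, contributions are refunded, and the deviator ends with 50, which is less than 50 − 21 + 54 = 83. Contributing more than 21 just wastes the excess. So contributing exactly 21 is a best response.
Each player's payoff: 50 − 21 + 54 = 83.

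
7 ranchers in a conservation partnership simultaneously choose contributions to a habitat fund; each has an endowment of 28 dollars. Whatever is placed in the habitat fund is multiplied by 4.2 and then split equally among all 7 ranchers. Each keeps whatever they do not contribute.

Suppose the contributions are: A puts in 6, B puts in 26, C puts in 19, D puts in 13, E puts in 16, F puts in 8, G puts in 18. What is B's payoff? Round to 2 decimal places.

Total contributed: 6 + 26 + 19 + 13 + 16 + 8 + 18 = 106.
Each receives 4.2 × 106 / 7 = 63.60 from the habitat fund.
B keeps 28 − 26 = 2, so B's payoff is 2 + 63.60 = 65.60.

65.60 dollars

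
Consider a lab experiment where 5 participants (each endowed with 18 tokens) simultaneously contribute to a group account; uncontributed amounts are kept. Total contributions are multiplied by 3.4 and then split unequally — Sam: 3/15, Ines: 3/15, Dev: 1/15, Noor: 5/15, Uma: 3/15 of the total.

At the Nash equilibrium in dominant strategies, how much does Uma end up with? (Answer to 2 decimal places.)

30.24 tokens

A player with share s gets back 3.4·s per unit contributed, so full contribution is dominant for anyone with s > 1/3.4 = 0.2941 and zero contribution is dominant for anyone below.
Noor alone (share 5/15) is above the threshold, contributing 18; the remaining 4 contribute 0. Total contributed: 18.
Uma keeps 18 and receives 3.4 × 18 × 3/15 = 12.24 from the group account, for a payoff of 30.24.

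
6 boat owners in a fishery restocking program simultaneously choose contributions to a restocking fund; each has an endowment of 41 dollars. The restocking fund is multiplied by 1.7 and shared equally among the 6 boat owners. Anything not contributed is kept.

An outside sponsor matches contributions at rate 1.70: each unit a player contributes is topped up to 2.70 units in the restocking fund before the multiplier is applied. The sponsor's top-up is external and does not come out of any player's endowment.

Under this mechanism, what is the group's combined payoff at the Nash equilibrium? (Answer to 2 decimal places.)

246.00 dollars

Even with the mechanism, each unit contributed returns only 1.7 × 2.70 / 6 = 0.7650 per unit of net cost, so contributing nothing is still dominant.
Everyone keeps their endowment and the group total is 6 × 41 = 246.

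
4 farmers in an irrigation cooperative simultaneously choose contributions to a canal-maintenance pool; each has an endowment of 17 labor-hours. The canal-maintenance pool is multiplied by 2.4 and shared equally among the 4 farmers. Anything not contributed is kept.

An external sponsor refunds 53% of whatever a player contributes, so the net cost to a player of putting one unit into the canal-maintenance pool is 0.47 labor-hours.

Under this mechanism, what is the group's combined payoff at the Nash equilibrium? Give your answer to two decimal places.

199.24 labor-hours

With the mechanism, a contributed unit returns (2.4/4) / 0.47 = 1.2766 per unit of net cost to the contributor — now above 1 — so contributing fully is weakly dominant for every player.
At the Nash equilibrium everyone contributes 17. Group total payoff = 4 × (17 × 0.53 + 2.4 × 17) = 199.24.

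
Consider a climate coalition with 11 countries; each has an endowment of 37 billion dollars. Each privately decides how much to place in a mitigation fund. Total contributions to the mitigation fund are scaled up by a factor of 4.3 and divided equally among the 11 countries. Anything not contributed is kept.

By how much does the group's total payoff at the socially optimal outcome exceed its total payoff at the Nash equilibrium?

1343.10 billion dollars

Each contributed unit returns 4.3/11 = 0.3909 to its contributor — below 1 — so contributing 0 is dominant for every player. At the Nash equilibrium everyone keeps their 37, and the group total is 11 × 37 = 407.
Each contributed unit returns 4.300 to the group as a whole (0.3909 to each of 11 players), which exceeds 1, so the social optimum is full contribution: group total = 4.300 × 407 = 1750.10.
Efficiency loss = 1750.10 − 407 = 1343.10.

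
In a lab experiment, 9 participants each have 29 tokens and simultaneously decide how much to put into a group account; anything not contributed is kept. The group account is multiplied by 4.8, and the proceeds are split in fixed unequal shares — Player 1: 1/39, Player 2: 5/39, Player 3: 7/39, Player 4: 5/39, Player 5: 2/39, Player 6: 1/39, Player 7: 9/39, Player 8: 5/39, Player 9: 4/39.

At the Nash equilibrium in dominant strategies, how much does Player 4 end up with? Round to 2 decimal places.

For player j, contributing a unit is worthwhile iff 4.8 × (j's share) ≥ 1, i.e. iff j's share is at least 0.2083.
Player 7 alone (share 9/39) is above the threshold, contributing 29; the remaining 8 contribute 0. Total contributed: 29.
Player 4 keeps 29 and receives 4.8 × 29 × 5/39 = 17.85 from the group account, for a payoff of 46.85.

46.85 tokens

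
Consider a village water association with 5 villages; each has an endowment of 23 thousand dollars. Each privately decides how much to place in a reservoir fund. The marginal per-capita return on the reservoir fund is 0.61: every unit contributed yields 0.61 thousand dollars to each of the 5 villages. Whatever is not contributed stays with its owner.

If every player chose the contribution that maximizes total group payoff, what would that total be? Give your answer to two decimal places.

Each contributed unit returns 3.050 to the group as a whole (0.61 to each of 5 players), which exceeds 1, so the social optimum is full contribution: group total = 3.050 × 115 = 350.75.

350.75 thousand dollars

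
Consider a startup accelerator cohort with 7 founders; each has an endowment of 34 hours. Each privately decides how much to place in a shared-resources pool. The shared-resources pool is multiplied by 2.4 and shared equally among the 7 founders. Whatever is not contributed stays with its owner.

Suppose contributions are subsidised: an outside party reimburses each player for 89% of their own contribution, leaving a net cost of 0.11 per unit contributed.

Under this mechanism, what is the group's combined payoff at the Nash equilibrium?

783.02 hours

Under the mechanism each unit contributed yields (2.4/7) / 0.11 = 3.1169 back to its contributor per unit of net cost, which exceeds 1, making full contribution the dominant choice for everyone.
So the Nash equilibrium is full contribution by all 7; the group earns 7 × (34 × 0.89 + 2.4 × 34) = 783.02.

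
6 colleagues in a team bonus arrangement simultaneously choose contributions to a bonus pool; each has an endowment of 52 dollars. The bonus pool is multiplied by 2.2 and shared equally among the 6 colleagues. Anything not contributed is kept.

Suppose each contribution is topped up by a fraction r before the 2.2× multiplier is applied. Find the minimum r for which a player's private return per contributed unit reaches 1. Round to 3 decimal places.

With matching at rate r, one contributed unit becomes (1 + r) in the bonus pool and returns 2.2 × (1 + r) / 6 to the contributor.
Setting this equal to 1: 1 + r = 6/2.2 = 2.7273.
So the minimum matching rate is r = 2.7273 − 1 = 1.727.

1.727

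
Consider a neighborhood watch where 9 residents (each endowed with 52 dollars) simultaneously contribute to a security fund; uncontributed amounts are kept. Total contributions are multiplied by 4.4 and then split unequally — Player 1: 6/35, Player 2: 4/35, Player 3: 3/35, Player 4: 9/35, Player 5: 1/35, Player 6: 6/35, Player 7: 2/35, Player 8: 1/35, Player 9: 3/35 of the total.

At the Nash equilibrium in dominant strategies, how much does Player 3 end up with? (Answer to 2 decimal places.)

Each unit j contributes comes back to j as 4.4 × (j's share), so j prefers to contribute only if that share exceeds 1/4.4 = 0.2273; otherwise keeping the unit dominates.
The only share above 0.2273 is Player 4's 9/35, contributing 52; the remaining 8 contribute 0. Total contributed: 52.
Player 3 keeps 52 and receives 4.4 × 52 × 3/35 = 19.61 from the security fund, for a payoff of 71.61.

71.61 dollars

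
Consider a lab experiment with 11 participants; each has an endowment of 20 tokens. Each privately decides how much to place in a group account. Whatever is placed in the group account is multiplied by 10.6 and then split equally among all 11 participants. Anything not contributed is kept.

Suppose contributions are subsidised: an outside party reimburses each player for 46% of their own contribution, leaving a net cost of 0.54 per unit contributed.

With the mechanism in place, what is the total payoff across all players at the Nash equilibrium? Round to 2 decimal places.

2433.20 tokens

The effective private return per unit is now (10.6/11) / 0.54 = 1.7845 > 1, so every player's dominant strategy flips to full contribution.
At the Nash equilibrium everyone contributes 20. Group total payoff = 11 × (20 × 0.46 + 10.6 × 20) = 2433.20.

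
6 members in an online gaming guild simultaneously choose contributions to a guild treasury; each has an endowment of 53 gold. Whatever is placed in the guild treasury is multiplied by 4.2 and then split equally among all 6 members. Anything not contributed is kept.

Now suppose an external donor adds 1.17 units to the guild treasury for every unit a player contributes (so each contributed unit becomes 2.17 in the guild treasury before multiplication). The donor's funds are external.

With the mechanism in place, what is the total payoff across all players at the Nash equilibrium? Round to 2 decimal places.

2898.25 gold

The effective private return per unit is now 4.2 × 2.17 / 6 = 1.5190 > 1, so every player's dominant strategy flips to full contribution.
So the Nash equilibrium is full contribution by all 6; the group earns 4.2 × 2.17 × 318 = 2898.25.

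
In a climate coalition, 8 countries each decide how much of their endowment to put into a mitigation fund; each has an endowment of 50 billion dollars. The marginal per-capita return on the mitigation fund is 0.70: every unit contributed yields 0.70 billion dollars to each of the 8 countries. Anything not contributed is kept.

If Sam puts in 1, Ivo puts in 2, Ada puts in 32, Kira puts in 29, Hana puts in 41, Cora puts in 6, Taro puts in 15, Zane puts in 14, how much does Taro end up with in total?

133.00 billion dollars

Total contributed: 1 + 2 + 32 + 29 + 41 + 6 + 15 + 14 = 140.
Each receives 0.70 × 140 = 98.00 from the mitigation fund.
Taro keeps 50 − 15 = 35, so Taro's payoff is 35 + 98.00 = 133.00.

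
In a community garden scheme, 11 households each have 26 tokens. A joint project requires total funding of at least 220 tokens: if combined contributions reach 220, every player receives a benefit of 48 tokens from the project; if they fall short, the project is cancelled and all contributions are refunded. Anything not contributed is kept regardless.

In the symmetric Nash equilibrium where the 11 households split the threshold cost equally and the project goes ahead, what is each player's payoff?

54 tokens

Equal share of the threshold: 220/11 = 20.
At this profile no one gains by cutting their contribution: any cut drops the total below 220, the project is cancelled, contributions are refunded, and the deviator ends with 26, which is less than 26 − 20 + 48 = 54. Contributing more than 20 just wastes the excess. So contributing exactly 20 is a best response.
Each player's payoff: 26 − 20 + 48 = 54.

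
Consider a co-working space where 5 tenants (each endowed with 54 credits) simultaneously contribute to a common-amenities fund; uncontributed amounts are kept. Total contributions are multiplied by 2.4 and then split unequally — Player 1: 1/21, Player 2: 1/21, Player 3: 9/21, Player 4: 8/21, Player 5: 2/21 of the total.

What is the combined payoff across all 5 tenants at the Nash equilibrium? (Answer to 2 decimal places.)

Player j's private return per contributed unit is 2.4 × (j's share). Contributing is weakly dominant for j when that share is at least 1/2.4 = 0.4167, and contributing 0 is dominant otherwise.
The only share above 0.4167 is Player 3's 9/21, contributing 54; the remaining 4 contribute 0. Total contributed: 54.
The common-amenities fund pays out 2.4 × 54 = 129.60 in total (split across the unequal shares, but the aggregate is all that matters for the group sum).
The 4 free-riders keep 54 each, adding 216. Group total = 216 + 129.60 = 345.60.

345.60 credits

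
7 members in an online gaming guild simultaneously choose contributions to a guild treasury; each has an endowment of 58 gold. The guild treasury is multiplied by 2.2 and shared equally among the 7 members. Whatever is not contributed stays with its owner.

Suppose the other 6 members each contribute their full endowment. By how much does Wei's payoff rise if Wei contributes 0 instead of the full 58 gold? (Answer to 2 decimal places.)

Switching from a contribution of 58 to 0 lets Wei keep an extra 58 gold, but lowers the guild treasury by 58, which costs Wei their own share of that drop: 2.2/7 × 58 = 18.23.
Net gain = 58 − 18.23 = 39.77. The private return per contributed unit (0.3143) is below 1, so free-riding is indeed the best response regardless of what the others do.

39.77 gold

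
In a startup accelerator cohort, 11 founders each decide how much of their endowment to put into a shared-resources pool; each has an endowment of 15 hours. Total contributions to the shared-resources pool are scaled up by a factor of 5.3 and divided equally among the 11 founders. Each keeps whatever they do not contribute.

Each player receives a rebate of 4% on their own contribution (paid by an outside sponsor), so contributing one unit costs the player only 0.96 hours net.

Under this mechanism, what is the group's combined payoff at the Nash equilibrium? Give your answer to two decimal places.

Even with the mechanism, each unit contributed returns only (5.3/11) / 0.96 = 0.5019 per unit of net cost, so contributing nothing is still dominant.
At the Nash equilibrium no one contributes; group total payoff = 11 × 15 = 165.

165.00 hours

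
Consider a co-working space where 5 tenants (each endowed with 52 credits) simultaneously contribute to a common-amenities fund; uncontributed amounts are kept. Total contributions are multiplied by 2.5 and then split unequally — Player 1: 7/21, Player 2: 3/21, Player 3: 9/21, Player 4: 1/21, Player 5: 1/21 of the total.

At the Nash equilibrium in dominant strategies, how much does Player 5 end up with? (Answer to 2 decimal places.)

For player j, contributing a unit is worthwhile iff 2.5 × (j's share) ≥ 1, i.e. iff j's share is at least 0.4000.
Only Player 3 (9/21) clears that bar, contributing 52; the remaining 4 contribute 0. Total contributed: 52.
Player 5 keeps 52 and receives 2.5 × 52 × 1/21 = 6.19 from the common-amenities fund, for a payoff of 58.19.

58.19 credits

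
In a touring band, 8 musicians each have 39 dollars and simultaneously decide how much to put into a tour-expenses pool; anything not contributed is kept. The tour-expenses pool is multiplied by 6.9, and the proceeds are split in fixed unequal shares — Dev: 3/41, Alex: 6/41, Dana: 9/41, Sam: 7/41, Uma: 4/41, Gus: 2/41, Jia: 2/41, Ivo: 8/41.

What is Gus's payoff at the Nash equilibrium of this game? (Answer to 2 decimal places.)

A player with share s gets back 6.9·s per unit contributed, so full contribution is dominant for anyone with s > 1/6.9 = 0.1449 and zero contribution is dominant for anyone below.
Alex, Dana, Sam and Ivo are above the threshold, contributing 39 each; the remaining 4 contribute 0. Total contributed: 156.
Gus keeps 39 and receives 6.9 × 156 × 2/41 = 52.51 from the tour-expenses pool, for a payoff of 91.51.

91.51 dollars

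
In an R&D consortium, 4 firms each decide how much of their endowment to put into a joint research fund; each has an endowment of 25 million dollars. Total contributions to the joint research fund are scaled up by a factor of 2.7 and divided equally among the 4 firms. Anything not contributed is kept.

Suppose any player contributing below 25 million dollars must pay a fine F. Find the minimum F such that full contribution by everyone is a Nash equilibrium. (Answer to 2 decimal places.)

Given the others contribute fully, the best deviation is to contribute 0 (any partial contribution still incurs the fine and gives up units whose private return 0.6750 is below 1).
Deviating from 25 to 0 saves 25 million dollars but forfeits the deviator's share of the drop in the joint research fund: 2.7/4 × 25 = 16.87.
So the deviation gain is 25 − 16.87 = 8.13, and the fine must be at least 8.13 million dollars to wipe it out.

8.13 million dollars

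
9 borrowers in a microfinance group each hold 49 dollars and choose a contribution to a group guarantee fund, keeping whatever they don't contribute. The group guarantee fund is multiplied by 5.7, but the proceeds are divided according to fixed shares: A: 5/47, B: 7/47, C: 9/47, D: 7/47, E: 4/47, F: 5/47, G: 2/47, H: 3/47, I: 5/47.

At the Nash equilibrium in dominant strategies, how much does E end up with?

Player j's private return per contributed unit is 5.7 × (j's share). Contributing is weakly dominant for j when that share is at least 1/5.7 = 0.1754, and contributing 0 is dominant otherwise.
The only share above 0.1754 is C's 9/47, contributing 49; the remaining 8 contribute 0. Total contributed: 49.
E keeps 49 and receives 5.7 × 49 × 4/47 = 23.77 from the group guarantee fund, for a payoff of 72.77.

72.77 dollars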